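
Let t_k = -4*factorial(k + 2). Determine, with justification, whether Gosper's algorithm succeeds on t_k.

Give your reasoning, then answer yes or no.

No. Not Gosper-summable.

Step 1: r(k) = k + 3.
A = k + 3, B = 1, C = 1.
Key eq: (k + 3)·f(k+1) = (1)·f(k) + (1).
Degrees (1,0,0) ⇒ d ≤ -1.
deg f ≤ -1 is impossible — no certificate.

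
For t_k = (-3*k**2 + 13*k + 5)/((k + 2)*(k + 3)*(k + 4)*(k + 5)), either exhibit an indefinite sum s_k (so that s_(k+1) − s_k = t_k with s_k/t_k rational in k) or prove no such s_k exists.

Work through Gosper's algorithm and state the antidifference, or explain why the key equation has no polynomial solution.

s_k = k*(-k**2 + 63*k - 2)/(24*(k + 2)*(k + 3)*(k + 4))

Step 1: r(k) = (k + 2)*(13*k - 3*(k + 1)**2 + 18)/((k + 6)*(-3*k**2 + 13*k + 5)).
A = k + 2, B = k + 6, C = k**2 - 13*k/3 - 5/3.
Set up (k + 2)·f(k+1) − (k + 5)·f(k) − (k**2 - 13*k/3 - 5/3) = 0.
Bound: deg f ≤ 3.
Solve for f: f(k) = k*(k**2 - 63*k + 2)/72 (degree 3 ≤ 3).
R(k) = B(k−1)·f(k)/C(k) = k*(k + 5)*(k**2 - 63*k + 2)/(24*(3*k**2 - 13*k - 5)); s_k = R·t_k = k*(-k**2 + 63*k - 2)/(24*(k + 2)*(k + 3)*(k + 4)).
Δs = (-3*k**2 + 13*k + 5)/(k**4 + 14*k**3 + 71*k**2 + 154*k + 120), as required.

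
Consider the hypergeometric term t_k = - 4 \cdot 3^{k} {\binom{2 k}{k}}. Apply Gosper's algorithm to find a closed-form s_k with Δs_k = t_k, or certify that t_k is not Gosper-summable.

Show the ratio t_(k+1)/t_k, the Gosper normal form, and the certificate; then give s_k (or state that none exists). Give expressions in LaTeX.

not Gosper-summable; s_k does not exist

The ratio is 6*(2*k + 1)/(k + 1).
Factor: A=12*k + 6; B=k + 1; C=1.
Solve (12*k + 6)·f(k+1) − (k)·f(k) = 1.
Bound: deg f ≤ -1.
deg f ≤ -1 is impossible — no certificate.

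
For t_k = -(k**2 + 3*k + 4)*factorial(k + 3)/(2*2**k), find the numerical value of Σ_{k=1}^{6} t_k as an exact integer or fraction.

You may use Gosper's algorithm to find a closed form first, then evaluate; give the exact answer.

Σ = -198438

The ratio is (k + 4)*(3*k + (k + 1)**2 + 7)/(2*(k**2 + 3*k + 4)).
A = k/2 + 2, B = 1, C = k**2 + 3*k + 4.
Key eq: (k/2 + 2)·f(k+1) = (1)·f(k) + (k**2 + 3*k + 4).
From deg A=1, deg B=0, deg C=2: d=1.
Solve for f: f(k) = 2*k (degree 1 ≤ 1).
Get s_k = R·t_k = -k*factorial(k + 3)/2**k with R(k) = B(k−1)f(k)/C(k) = 2*k/(k**2 + 3*k + 4).
s_(k+1) − s_k = -(k**2 + 3*k + 4)*factorial(k + 3)/(2*2**k) = t_k.
Evaluate s at k=7 and k=1: -198450 and -12; difference -198438.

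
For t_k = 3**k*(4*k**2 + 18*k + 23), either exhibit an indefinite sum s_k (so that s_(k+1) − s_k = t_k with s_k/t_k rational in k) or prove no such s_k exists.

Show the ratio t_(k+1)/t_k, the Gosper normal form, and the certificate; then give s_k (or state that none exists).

s_k = 3**k*(2*k**2 + 3*k + 4)

The ratio is 3*(4*k**2 + 26*k + 45)/(4*k**2 + 18*k + 23).
A = 3, B = 1, C = k**2 + 9*k/2 + 23/4.
f must satisfy (3)·f(k+1) − (1)·f(k) = k**2 + 9*k/2 + 23/4.
Degrees (0,0,2) ⇒ d ≤ 2.
Solve for f: f(k) = (2*k**2 + 3*k + 4)/4 (degree 2 ≤ 2).
R(k) = B(k−1)·f(k)/C(k) = (2*k**2 + 3*k + 4)/(4*k**2 + 18*k + 23); s_k = R·t_k = 3**k*(2*k**2 + 3*k + 4).
Check: Δs_k = 3**k*(4*k**2 + 18*k + 23). ✓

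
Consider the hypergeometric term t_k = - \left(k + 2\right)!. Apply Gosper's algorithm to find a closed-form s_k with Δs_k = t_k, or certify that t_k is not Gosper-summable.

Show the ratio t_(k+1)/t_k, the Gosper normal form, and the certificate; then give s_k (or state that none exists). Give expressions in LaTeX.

t_(k+1)/t_k = k + 3.
Factor: A=k + 3; B=1; C=1.
Need (k + 3)·f(k+1) − (1)·f(k) = 1.
deg f ≤ -1 (via 1,0,0).
deg f ≤ -1 is impossible — no certificate.

no hypergeometric antidifference exists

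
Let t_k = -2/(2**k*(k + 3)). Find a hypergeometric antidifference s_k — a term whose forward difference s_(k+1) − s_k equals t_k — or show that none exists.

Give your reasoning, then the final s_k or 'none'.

t_(k+1)/t_k = (k + 3)/(2*(k + 4)).
Gosper form: A/B · C(k+1)/C(k) with A=k/2 + 3/2, B=k + 4, C=1.
Need (k/2 + 3/2)·f(k+1) − (k + 3)·f(k) = 1.
Degrees (1,1,0) ⇒ d ≤ -1.
d = -1 < 0 ⇒ no nonzero polynomial f; not summable.

none (Gosper's algorithm certifies no s_k)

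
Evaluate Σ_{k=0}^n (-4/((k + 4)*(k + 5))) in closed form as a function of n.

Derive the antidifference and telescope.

S(n) = (-n - 1)/(n + 5)

Ratio r(k) = (k + 4)/(k + 6).
So A=k + 4 and B=k + 6, with C=1.
f must satisfy (k + 4)·f(k+1) − (k + 5)·f(k) = 1.
Bound: deg f ≤ 1.
A polynomial solution: f(k) = k/4.
Then R = B(k−1)f/C = k*(k + 5)/4, so s_k = R(k)·t_k = -k/(k + 4).
Δs = -4/(k**2 + 9*k + 20), as required.
s_(n+1) = (-n - 1)/(n + 5) and s_(0) = 0, so S(n) = (-n - 1)/(n + 5).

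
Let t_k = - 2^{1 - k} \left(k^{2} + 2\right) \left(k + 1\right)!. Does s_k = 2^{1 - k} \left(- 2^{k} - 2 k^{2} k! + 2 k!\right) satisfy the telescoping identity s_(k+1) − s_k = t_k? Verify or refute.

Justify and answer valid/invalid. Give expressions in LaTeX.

valid; difference matches t_k

s_(k+1) = -2**(1 - k)*(2**k + k**3*factorial(k) + 3*k**2*factorial(k) + 2*k*factorial(k))
s_(k+1) − s_k = -2**(1 - k)*(k**2 + 2)*factorial(k + 1)
(s_(k+1) − s_k) − t_k = 0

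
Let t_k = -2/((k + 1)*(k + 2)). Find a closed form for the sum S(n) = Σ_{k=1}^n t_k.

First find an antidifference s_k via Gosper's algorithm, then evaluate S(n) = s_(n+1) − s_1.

The ratio is (k + 1)/(k + 3).
Normal form (A,B,C) = (k + 1, k + 3, 1).
Solve (k + 1)·f(k+1) − (k + 2)·f(k) = 1.
d = 1 from the (1,1,0) case.
Solving with deg f ≤ 1: f(k) = k.
Then R = B(k−1)f/C = k*(k + 2), so s_k = R(k)·t_k = -2*k/(k + 1).
s_(k+1) − s_k = -2/(k**2 + 3*k + 2) = t_k.
Evaluate: s_(n+1) = 2*(-n - 1)/(n + 2); subtract s_(1) = -1 ⇒ S(n) = -n/(n + 2).

S(n) = -n/(n + 2)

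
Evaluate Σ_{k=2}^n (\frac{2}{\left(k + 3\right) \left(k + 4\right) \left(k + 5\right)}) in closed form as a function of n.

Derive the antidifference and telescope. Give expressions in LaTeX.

Ratio r(k) = (k + 3)/(k + 6).
A = k + 3, B = k + 6, C = 1.
Set up (k + 3)·f(k+1) − (k + 5)·f(k) − (1) = 0.
d = 2 from the (1,1,0) case.
Solving with deg f ≤ 2: f(k) = k*(k + 7)/24.
Then R = B(k−1)f/C = k*(k + 5)*(k + 7)/24, so s_k = R(k)·t_k = k*(k + 7)/(12*(k + 3)*(k + 4)).
Δs = 2/(k**3 + 12*k**2 + 47*k + 60), as required.
Telescope: S(n) = s_(n+1) − s_(2) = (n**2 + 9*n + 8)/(12*(n**2 + 9*n + 20)) − (1/20) = (n**2 + 9*n - 10)/(30*(n**2 + 9*n + 20)).

S(n) = \frac{n^{2} + 9 n - 10}{30 \left(n^{2} + 9 n + 20\right)}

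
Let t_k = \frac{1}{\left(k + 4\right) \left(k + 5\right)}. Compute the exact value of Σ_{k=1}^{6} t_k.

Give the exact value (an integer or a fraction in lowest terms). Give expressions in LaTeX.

Σ = 6/55

t_(k+1)/t_k = (k + 4)/(k + 6).
Gosper form: A/B · C(k+1)/C(k) with A=k + 4, B=k + 6, C=1.
f must satisfy (k + 4)·f(k+1) − (k + 5)·f(k) = 1.
deg f ≤ 1 (via 1,1,0).
A polynomial solution: f(k) = k/4.
Get s_k = R·t_k = k/(4*(k + 4)) with R(k) = B(k−1)f(k)/C(k) = k*(k + 5)/4.
Verify: 1/(k**2 + 9*k + 20) matches t_k.
Telescoping: Σ = s_(7) − s_(1) = 7/44 − (1/20) = 6/55.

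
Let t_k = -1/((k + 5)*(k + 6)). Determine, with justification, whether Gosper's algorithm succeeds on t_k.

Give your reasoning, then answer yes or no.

Yes. s_k = -k/(5*k + 25).

t_(k+1)/t_k = (k + 5)/(k + 7).
Factor: A=k + 5; B=k + 7; C=1.
Set up (k + 5)·f(k+1) − (k + 6)·f(k) − (1) = 0.
Degrees (1,1,0) ⇒ d ≤ 1.
Solve for f: f(k) = k/5 (degree 1 ≤ 1).
Then R = B(k−1)f/C = k*(k + 6)/5, so s_k = R(k)·t_k = -k/(5*k + 25).
s_(k+1) − s_k = -1/(k**2 + 11*k + 30) = t_k.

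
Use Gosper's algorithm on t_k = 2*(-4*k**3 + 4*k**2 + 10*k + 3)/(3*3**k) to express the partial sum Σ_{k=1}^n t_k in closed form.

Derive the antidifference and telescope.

S(n) = 3**(-n - 1)*(-3**(n + 1) + 4*n**3 + 14*n**2 + 14*n + 3)

The ratio is (4*k**3 + 8*k**2 - 6*k - 13)/(3*(4*k**3 - 4*k**2 - 10*k - 3)).
Normal form (A,B,C) = (1/3, 1, k**3 - k**2 - 5*k/2 - 3/4).
f must satisfy (1/3)·f(k+1) − (1)·f(k) = k**3 - k**2 - 5*k/2 - 3/4.
d = 3 from the (0,0,3) case.
Solving with deg f ≤ 3: f(k) = -3*(2*k + 1)*(2*k**2 - 1)/8.
Certificate R = B(k−1)f/C = -3*(2*k + 1)*(2*k**2 - 1)/(2*(4*k**3 - 4*k**2 - 10*k - 3)) gives s_k = (4*k**3 + 2*k**2 - 2*k - 1)/3**k.
Verify: 2*(-4*k**3 + 4*k**2 + 10*k + 3)/(3*3**k) matches t_k.
s_(n+1) = 3**(-n - 1)*(4*n**3 + 14*n**2 + 14*n + 3) and s_(1) = 1, so S(n) = 3**(-n - 1)*(-3**(n + 1) + 4*n**3 + 14*n**2 + 14*n + 3).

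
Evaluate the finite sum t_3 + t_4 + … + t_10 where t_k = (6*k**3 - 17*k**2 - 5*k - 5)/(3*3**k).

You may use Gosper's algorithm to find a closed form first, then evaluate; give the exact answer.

r(k) = (6*k**3 + k**2 - 21*k - 21)/(3*(6*k**3 - 17*k**2 - 5*k - 5)) after simplifying.
Normal form (A,B,C) = (1/3, 1, k**3 - 17*k**2/6 - 5*k/6 - 5/6).
Need (1/3)·f(k+1) − (1)·f(k) = k**3 - 17*k**2/6 - 5*k/6 - 5/6.
Degrees (0,0,3) ⇒ d ≤ 3.
Solve for f: f(k) = -(k - 2)*(3*k**2 + 2*k + 2)/2 (degree 3 ≤ 3).
Get s_k = R·t_k = (-3*k**3 + 4*k**2 + 2*k + 4)/3**k with R(k) = B(k−1)f(k)/C(k) = -3*(k - 2)*(3*k**2 + 2*k + 2)/(6*k**3 - 17*k**2 - 5*k - 5).
Verify: (6*k**3 - 17*k**2 - 5*k - 5)/(3*3**k) matches t_k.
Evaluate s at k=11 and k=3: -43/2187 and -35/27; difference 2792/2187.

Σ = 2792/2187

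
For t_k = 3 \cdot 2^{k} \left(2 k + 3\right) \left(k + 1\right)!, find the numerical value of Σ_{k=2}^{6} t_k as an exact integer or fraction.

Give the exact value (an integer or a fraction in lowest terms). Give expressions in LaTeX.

Step 1: r(k) = 2*(k + 2)*(2*k + 5)/(2*k + 3).
Gosper form: A/B · C(k+1)/C(k) with A=2*k + 4, B=1, C=k + 3/2.
Set up (2*k + 4)·f(k+1) − (1)·f(k) − (k + 3/2) = 0.
d = 0 from the (1,0,1) case.
A polynomial solution: f(k) = 1/2.
So s_k = (B(k−1)f/C)·t_k = (1/(2*k + 3))·t_k = 3*2**k*factorial(k + 1).
Verify: 3*2**k*(2*k + 3)*factorial(k + 1) matches t_k.
Sum = s_(7) − s_(2); s_(7) = 15482880, s_(2) = 72 ⇒ 15482808.

Σ = 15482808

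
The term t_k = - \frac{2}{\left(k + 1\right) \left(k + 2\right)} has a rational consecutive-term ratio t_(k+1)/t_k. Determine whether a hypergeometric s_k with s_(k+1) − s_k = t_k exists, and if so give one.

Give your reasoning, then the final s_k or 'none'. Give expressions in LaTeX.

s_k = - \frac{2 k}{k + 1}

Compute t_(k+1)/t_k: get (k + 1)/(k + 3).
Gosper form: A/B · C(k+1)/C(k) with A=k + 1, B=k + 3, C=1.
Need (k + 1)·f(k+1) − (k + 2)·f(k) = 1.
Bound: deg f ≤ 1.
Match coefficients ⇒ f(k) = k.
Certificate R = B(k−1)f/C = k*(k + 2) gives s_k = -2*k/(k + 1).
Δs = -2/(k**2 + 3*k + 2), as required.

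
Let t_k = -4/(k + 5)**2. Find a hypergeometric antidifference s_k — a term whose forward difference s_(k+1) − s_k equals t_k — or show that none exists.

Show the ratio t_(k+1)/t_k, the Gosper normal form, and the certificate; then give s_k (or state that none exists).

Compute t_(k+1)/t_k: get (k + 5)**2/(k + 6)**2.
Factor: A=k**2 + 10*k + 25; B=k**2 + 12*k + 36; C=1.
f must satisfy (k**2 + 10*k + 25)·f(k+1) − (k**2 + 10*k + 25)·f(k) = 1.
deg f ≤ 0 (via 2,2,0).
Put f(k) = c0: A·f(k+1) − B(k−1)·f(k) − C = -1; need -1 = 0 — inconsistent ⇒ no f, not summable.

no hypergeometric antidifference exists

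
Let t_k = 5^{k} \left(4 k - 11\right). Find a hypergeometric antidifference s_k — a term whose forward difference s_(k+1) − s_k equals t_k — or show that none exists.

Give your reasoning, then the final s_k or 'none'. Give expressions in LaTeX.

r(k) = 5*(4*k - 7)/(4*k - 11) after simplifying.
Factor: A=5; B=1; C=k - 11/4.
Need (5)·f(k+1) − (1)·f(k) = k - 11/4.
deg f ≤ 1 (via 0,0,1).
A polynomial solution: f(k) = (k - 4)/4.
Certificate R = B(k−1)f/C = (k - 4)/(4*k - 11) gives s_k = 5**k*(k - 4).
Δs = 5**k*(4*k - 11), as required.

s_k = 5^{k} \left(k - 4\right)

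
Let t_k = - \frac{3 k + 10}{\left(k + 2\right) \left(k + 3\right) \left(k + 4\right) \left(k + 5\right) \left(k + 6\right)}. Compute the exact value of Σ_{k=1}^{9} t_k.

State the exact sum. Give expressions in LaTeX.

Compute t_(k+1)/t_k: get (k + 2)*(3*k + 13)/((k + 7)*(3*k + 10)).
So A=k + 2 and B=k + 7, with C=k + 10/3.
Need (k + 2)·f(k+1) − (k + 6)·f(k) = k + 10/3.
Bound: deg f ≤ 4.
Match coefficients ⇒ f(k) = k*(k + 3)*(k**2 + 11*k + 38)/120.
Get s_k = R·t_k = k*(-k**2 - 11*k - 38)/(40*(k**3 + 11*k**2 + 38*k + 40)) with R(k) = B(k−1)f(k)/C(k) = k*(k + 3)*(k + 6)*(k**2 + 11*k + 38)/(40*(3*k + 10)).
Check: Δs_k = (-3*k - 10)/(k**5 + 20*k**4 + 155*k**3 + 580*k**2 + 1044*k + 720). ✓
Sum = s_(10) − s_(1); s_(10) = -31/1260, s_(1) = -1/72 ⇒ -3/280.

Σ = -3/280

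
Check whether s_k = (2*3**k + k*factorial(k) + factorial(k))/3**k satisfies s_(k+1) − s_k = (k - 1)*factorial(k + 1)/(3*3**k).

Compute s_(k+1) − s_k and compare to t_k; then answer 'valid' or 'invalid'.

Valid — Δs_k = t_k.

s_(k+1) = (6*3**k + k**2*factorial(k) + 3*k*factorial(k) + 2*factorial(k))/(3*3**k)
s_(k+1) − s_k = (k - 1)*factorial(k + 1)/(3*3**k)
(s_(k+1) − s_k) − t_k = 0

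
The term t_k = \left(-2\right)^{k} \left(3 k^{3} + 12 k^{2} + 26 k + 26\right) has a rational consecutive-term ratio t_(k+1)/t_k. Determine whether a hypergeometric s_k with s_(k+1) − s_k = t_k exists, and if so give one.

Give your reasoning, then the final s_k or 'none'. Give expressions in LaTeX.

s_k = \left(-2\right)^{k} \left(- k^{3} - 2 k^{2} - 4 k - 4\right)

Ratio r(k) = 2*(-3*k**3 - 21*k**2 - 59*k - 67)/(3*k**3 + 12*k**2 + 26*k + 26).
Gosper form: A/B · C(k+1)/C(k) with A=-2, B=1, C=k**3 + 4*k**2 + 26*k/3 + 26/3.
Solve (-2)·f(k+1) − (1)·f(k) = k**3 + 4*k**2 + 26*k/3 + 26/3.
d = 3 from the (0,0,3) case.
A polynomial solution: f(k) = -(k**3 + 2*k**2 + 4*k + 4)/3.
Certificate R = B(k−1)f/C = -(k**3 + 2*k**2 + 4*k + 4)/(3*k**3 + 12*k**2 + 26*k + 26) gives s_k = (-2)**k*(-k**3 - 2*k**2 - 4*k - 4).
s_(k+1) − s_k = (-2)**k*(3*k**3 + 12*k**2 + 26*k + 26) = t_k.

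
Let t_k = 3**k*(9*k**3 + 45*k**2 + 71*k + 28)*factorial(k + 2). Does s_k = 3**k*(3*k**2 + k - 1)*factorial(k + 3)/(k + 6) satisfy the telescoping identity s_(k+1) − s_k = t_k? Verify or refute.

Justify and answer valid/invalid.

Invalid: residual -3**(k + 1)*(9*k**4 + 99*k**3 + 338*k**2 + 453*k + 169)*factorial(k + 2)/((k + 6)*(k + 7)) ≠ 0.

s_(k+1) = 3**(k + 1)*(3*k**2 + 7*k + 3)*factorial(k + 4)/(k + 7)
s_(k+1) − s_k = 3**k*(9*k**4 + 108*k**3 + 413*k**2 + 588*k + 223)*factorial(k + 3)/((k + 6)*(k + 7))
(s_(k+1) − s_k) − t_k = -3**(k + 1)*(9*k**4 + 99*k**3 + 338*k**2 + 453*k + 169)*factorial(k + 2)/((k + 6)*(k + 7))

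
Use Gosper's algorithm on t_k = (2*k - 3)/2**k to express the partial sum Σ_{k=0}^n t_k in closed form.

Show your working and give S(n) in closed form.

S(n) = (-2**(n + 1) - 2*n - 1)/2**n

Compute t_(k+1)/t_k: get (2*k - 1)/(2*(2*k - 3)).
Gosper form: A/B · C(k+1)/C(k) with A=1/2, B=1, C=k - 3/2.
Set up (1/2)·f(k+1) − (1)·f(k) − (k - 3/2) = 0.
Bound: deg f ≤ 1.
Match coefficients ⇒ f(k) = 1 - 2*k.
Get s_k = R·t_k = 2*(1 - 2*k)/2**k with R(k) = B(k−1)f(k)/C(k) = -2*(2*k - 1)/(2*k - 3).
Δs = (2*k - 3)/2**k, as required.
Telescope: S(n) = s_(n+1) − s_(0) = (-2*n - 1)/2**n − (2) = (-2**(n + 1) - 2*n - 1)/2**n.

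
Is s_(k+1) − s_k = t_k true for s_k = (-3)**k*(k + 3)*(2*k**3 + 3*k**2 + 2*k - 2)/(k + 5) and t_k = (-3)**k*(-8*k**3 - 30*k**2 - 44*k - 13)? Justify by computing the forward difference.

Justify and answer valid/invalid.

s_(k+1) = (-3)**(k + 1)*(k + 4)*(2*k + 2*(k + 1)**3 + 3*(k + 1)**2)/(k + 6)
s_(k+1) − s_k = (-3)**k*(-8*k**5 - 102*k**4 - 470*k**3 - 1003*k**2 - 993*k - 264)/(k**2 + 11*k + 30)
(s_(k+1) − s_k) − t_k = (-3)**k*(16*k**4 + 144*k**3 + 394*k**2 + 470*k + 126)/(k**2 + 11*k + 30)

Invalid: residual (-3)**k*(16*k**4 + 144*k**3 + 394*k**2 + 470*k + 126)/(k**2 + 11*k + 30) ≠ 0.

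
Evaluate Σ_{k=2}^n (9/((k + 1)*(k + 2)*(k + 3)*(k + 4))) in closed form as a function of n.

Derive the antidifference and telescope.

S(n) = (n**3 + 9*n**2 + 26*n - 36)/(20*(n**3 + 9*n**2 + 26*n + 24))

Ratio r(k) = (k + 1)/(k + 5).
So A=k + 1 and B=k + 5, with C=1.
Need (k + 1)·f(k+1) − (k + 4)·f(k) = 1.
Bound: deg f ≤ 3.
Coefficient equations give f(k) = k*(k**2 + 6*k + 11)/18.
So s_k = (B(k−1)f/C)·t_k = (k*(k + 4)*(k**2 + 6*k + 11)/18)·t_k = k*(k**2 + 6*k + 11)/(2*(k + 1)*(k + 2)*(k + 3)).
Verify: 9/(k**4 + 10*k**3 + 35*k**2 + 50*k + 24) matches t_k.
Telescope: S(n) = s_(n+1) − s_(2) = (n**3 + 9*n**2 + 26*n + 18)/(2*(n**3 + 9*n**2 + 26*n + 24)) − (9/20) = (n**3 + 9*n**2 + 26*n - 36)/(20*(n**3 + 9*n**2 + 26*n + 24)).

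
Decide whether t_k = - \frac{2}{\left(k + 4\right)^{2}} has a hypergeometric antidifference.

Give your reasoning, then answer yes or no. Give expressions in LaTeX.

The ratio is (k + 4)**2/(k + 5)**2.
A = k**2 + 8*k + 16, B = k**2 + 10*k + 25, C = 1.
Set up (k**2 + 8*k + 16)·f(k+1) − (k**2 + 8*k + 16)·f(k) − (1) = 0.
Degrees (2,2,0) ⇒ d ≤ 0.
Put f(k) = c0: A·f(k+1) − B(k−1)·f(k) − C = -1; need -1 = 0 — inconsistent ⇒ no f, not summable.

No. Not Gosper-summable.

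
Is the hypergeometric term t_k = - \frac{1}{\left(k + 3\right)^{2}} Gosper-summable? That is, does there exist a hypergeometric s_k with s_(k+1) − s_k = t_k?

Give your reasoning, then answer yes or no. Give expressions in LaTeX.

No — the linear system for f has no solution.

Ratio r(k) = (k + 3)**2/(k + 4)**2.
Factor: A=k**2 + 6*k + 9; B=k**2 + 8*k + 16; C=1.
Solve (k**2 + 6*k + 9)·f(k+1) − (k**2 + 6*k + 9)·f(k) = 1.
Degrees (2,2,0) ⇒ d ≤ 0.
f = c0 ⇒ A·f(k+1) − B(k−1)·f(k) − C = -1. The system {-1 = 0} is inconsistent; no antidifference.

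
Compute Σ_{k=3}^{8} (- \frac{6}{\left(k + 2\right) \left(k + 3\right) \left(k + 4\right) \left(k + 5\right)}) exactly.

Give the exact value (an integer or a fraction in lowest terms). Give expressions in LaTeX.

Σ = -251/30030

Compute t_(k+1)/t_k: get (k + 2)/(k + 6).
Take A(k)=k + 2, B(k)=k + 6, C(k)=1.
Solve (k + 2)·f(k+1) − (k + 5)·f(k) = 1.
From deg A=1, deg B=1, deg C=0: d=3.
A polynomial solution: f(k) = k*(k**2 + 9*k + 26)/72.
So s_k = (B(k−1)f/C)·t_k = (k*(k + 5)*(k**2 + 9*k + 26)/72)·t_k = k*(-k**2 - 9*k - 26)/(12*(k + 2)*(k + 3)*(k + 4)).
Δs = -6/(k**4 + 14*k**3 + 71*k**2 + 154*k + 120), as required.
Evaluate s at k=9 and k=3: -47/572 and -31/420; difference -251/30030.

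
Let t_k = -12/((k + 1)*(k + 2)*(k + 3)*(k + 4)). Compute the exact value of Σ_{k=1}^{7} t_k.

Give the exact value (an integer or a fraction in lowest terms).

Ratio r(k) = (k + 1)/(k + 5).
A = k + 1, B = k + 5, C = 1.
f must satisfy (k + 1)·f(k+1) − (k + 4)·f(k) = 1.
d = 3 from the (1,1,0) case.
Solve for f: f(k) = k*(k**2 + 6*k + 11)/18 (degree 3 ≤ 3).
So s_k = (B(k−1)f/C)·t_k = (k*(k + 4)*(k**2 + 6*k + 11)/18)·t_k = 2*k*(-k**2 - 6*k - 11)/(3*(k + 1)*(k + 2)*(k + 3)).
s_(k+1) − s_k = -12/(k**4 + 10*k**3 + 35*k**2 + 50*k + 24) = t_k.
Evaluate s at k=8 and k=1: -328/495 and -1/2; difference -161/990.

Σ = -161/990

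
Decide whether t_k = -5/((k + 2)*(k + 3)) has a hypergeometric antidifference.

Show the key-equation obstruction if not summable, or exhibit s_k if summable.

Yes. s_k = -5*k/(2*k + 4).

Compute t_(k+1)/t_k: get (k + 2)/(k + 4).
Normal form (A,B,C) = (k + 2, k + 4, 1).
Need (k + 2)·f(k+1) − (k + 3)·f(k) = 1.
d = 1 from the (1,1,0) case.
Coefficient equations give f(k) = k/2.
Then R = B(k−1)f/C = k*(k + 3)/2, so s_k = R(k)·t_k = -5*k/(2*k + 4).
Δs = -5/(k**2 + 5*k + 6), as required.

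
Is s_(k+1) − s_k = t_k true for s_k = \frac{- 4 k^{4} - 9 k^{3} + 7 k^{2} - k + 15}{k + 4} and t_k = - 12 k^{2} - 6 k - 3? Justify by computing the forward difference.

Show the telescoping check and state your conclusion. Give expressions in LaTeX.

s_(k+1) = (-4*k**4 - 25*k**3 - 44*k**2 - 30*k + 8)/(k + 5)
s_(k+1) − s_k = (-12*k**4 - 106*k**3 - 240*k**2 - 122*k - 43)/(k**2 + 9*k + 20)
(s_(k+1) − s_k) − t_k = (8*k**3 + 57*k**2 + 25*k + 17)/(k**2 + 9*k + 20)

Invalid: residual \frac{8 k^{3} + 57 k^{2} + 25 k + 17}{k^{2} + 9 k + 20} ≠ 0.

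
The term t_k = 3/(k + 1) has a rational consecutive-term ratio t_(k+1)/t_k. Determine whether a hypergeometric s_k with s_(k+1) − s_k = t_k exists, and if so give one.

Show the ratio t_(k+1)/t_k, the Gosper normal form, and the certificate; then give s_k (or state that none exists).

Ratio r(k) = (k + 1)/(k + 2).
Normal form (A,B,C) = (k + 1, k + 2, 1).
Key eq: (k + 1)·f(k+1) = (k + 1)·f(k) + (1).
Bound: deg f ≤ 0.
f = c0 ⇒ A·f(k+1) − B(k−1)·f(k) − C = -1. The system {-1 = 0} is inconsistent; no antidifference.

none — t_k is not Gosper-summable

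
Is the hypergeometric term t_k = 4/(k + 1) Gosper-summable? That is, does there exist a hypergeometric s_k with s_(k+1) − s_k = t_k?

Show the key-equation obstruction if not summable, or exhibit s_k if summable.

No — key equation has no polynomial f.

Ratio r(k) = (k + 1)/(k + 2).
A = k + 1, B = k + 2, C = 1.
Set up (k + 1)·f(k+1) − (k + 1)·f(k) − (1) = 0.
Degrees (1,1,0) ⇒ d ≤ 0.
Write f(k) = c0. Then LHS − RHS = -1, requiring -1 = 0: contradictory. No certificate.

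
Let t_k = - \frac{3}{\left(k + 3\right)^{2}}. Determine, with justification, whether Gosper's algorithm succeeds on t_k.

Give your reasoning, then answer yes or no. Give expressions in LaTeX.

No — key equation has no polynomial f.

The ratio is (k + 3)**2/(k + 4)**2.
Factor: A=k**2 + 6*k + 9; B=k**2 + 8*k + 16; C=1.
Set up (k**2 + 6*k + 9)·f(k+1) − (k**2 + 6*k + 9)·f(k) − (1) = 0.
From deg A=2, deg B=2, deg C=0: d=0.
Write f(k) = c0. Then LHS − RHS = -1, requiring -1 = 0: contradictory. No certificate.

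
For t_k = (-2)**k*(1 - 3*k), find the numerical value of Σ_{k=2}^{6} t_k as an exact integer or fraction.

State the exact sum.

t_(k+1)/t_k = 2*(-3*k - 2)/(3*k - 1).
Normal form (A,B,C) = (-2, 1, k - 1/3).
Set up (-2)·f(k+1) − (1)·f(k) − (k - 1/3) = 0.
Bound: deg f ≤ 1.
Match coefficients ⇒ f(k) = -(k - 1)/3.
Get s_k = R·t_k = (-2)**k*(k - 1) with R(k) = B(k−1)f(k)/C(k) = -(k - 1)/(3*k - 1).
Check: Δs_k = (-2)**k*(1 - 3*k). ✓
Sum = s_(7) − s_(2); s_(7) = -768, s_(2) = 4 ⇒ -772.

Σ = -772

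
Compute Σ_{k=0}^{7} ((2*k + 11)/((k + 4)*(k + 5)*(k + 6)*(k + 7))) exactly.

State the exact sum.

Σ = 1/28

Step 1: r(k) = (k + 4)*(2*k + 13)/((k + 8)*(2*k + 11)).
Factor: A=k + 4; B=k + 8; C=k + 11/2.
Set up (k + 4)·f(k+1) − (k + 7)·f(k) − (k + 11/2) = 0.
d = 3 from the (1,1,1) case.
Solving with deg f ≤ 3: f(k) = k*(k + 5)*(k + 10)/48.
Certificate R = B(k−1)f/C = k*(k + 5)*(k + 7)*(k + 10)/(24*(2*k + 11)) gives s_k = k*(k + 10)/(24*(k**2 + 10*k + 24)).
Verify: (2*k + 11)/(k**4 + 22*k**3 + 179*k**2 + 638*k + 840) matches t_k.
Evaluate s at k=8 and k=0: 1/28 and 0; difference 1/28.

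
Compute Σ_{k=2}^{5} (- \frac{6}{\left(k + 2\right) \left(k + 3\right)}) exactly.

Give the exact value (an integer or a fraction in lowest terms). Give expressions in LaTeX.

Σ = -3/4

Step 1: r(k) = (k + 2)/(k + 4).
A = k + 2, B = k + 4, C = 1.
Set up (k + 2)·f(k+1) − (k + 3)·f(k) − (1) = 0.
Bound: deg f ≤ 1.
Solving with deg f ≤ 1: f(k) = k/2.
Get s_k = R·t_k = -3*k/(k + 2) with R(k) = B(k−1)f(k)/C(k) = k*(k + 3)/2.
Verify: -6/(k**2 + 5*k + 6) matches t_k.
Evaluate s at k=6 and k=2: -9/4 and -3/2; difference -3/4.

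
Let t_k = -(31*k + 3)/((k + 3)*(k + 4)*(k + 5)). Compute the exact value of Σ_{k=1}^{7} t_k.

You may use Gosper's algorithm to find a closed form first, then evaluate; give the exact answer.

Σ = -1127/660

t_(k+1)/t_k = (k + 3)*(31*k + 34)/((k + 6)*(31*k + 3)).
Normal form (A,B,C) = (k + 3, k + 6, k + 3/31).
Solve (k + 3)·f(k+1) − (k + 5)·f(k) = k + 3/31.
Degrees (1,1,1) ⇒ d ≤ 2.
A polynomial solution: f(k) = k*(4*k - 3)/31.
Then R = B(k−1)f/C = k*(k + 5)*(4*k - 3)/(31*k + 3), so s_k = R(k)·t_k = k*(3 - 4*k)/((k + 3)*(k + 4)).
s_(k+1) − s_k = (-31*k - 3)/(k**3 + 12*k**2 + 47*k + 60) = t_k.
Evaluate s at k=8 and k=1: -58/33 and -1/20; difference -1127/660.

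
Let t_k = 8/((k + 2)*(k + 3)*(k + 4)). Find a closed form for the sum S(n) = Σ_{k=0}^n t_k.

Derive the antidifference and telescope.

S(n) = 2*(n**2 + 7*n + 6)/(3*(n**2 + 7*n + 12))

Compute t_(k+1)/t_k: get (k + 2)/(k + 5).
Normal form (A,B,C) = (k + 2, k + 5, 1).
f must satisfy (k + 2)·f(k+1) − (k + 4)·f(k) = 1.
d = 2 from the (1,1,0) case.
Match coefficients ⇒ f(k) = k*(k + 5)/12.
So s_k = (B(k−1)f/C)·t_k = (k*(k + 4)*(k + 5)/12)·t_k = 2*k*(k + 5)/(3*(k + 2)*(k + 3)).
Verify: 8/(k**3 + 9*k**2 + 26*k + 24) matches t_k.
Telescope: S(n) = s_(n+1) − s_(0) = 2*(n**2 + 7*n + 6)/(3*(n**2 + 7*n + 12)) − (0) = 2*(n**2 + 7*n + 6)/(3*(n**2 + 7*n + 12)).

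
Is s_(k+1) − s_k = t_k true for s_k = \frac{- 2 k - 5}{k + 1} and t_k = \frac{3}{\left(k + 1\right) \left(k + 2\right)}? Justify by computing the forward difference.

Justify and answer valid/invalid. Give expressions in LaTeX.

Valid — Δs_k = t_k.

s_(k+1) = (-2*k - 7)/(k + 2)
s_(k+1) − s_k = 3/(k**2 + 3*k + 2)
(s_(k+1) − s_k) − t_k = 0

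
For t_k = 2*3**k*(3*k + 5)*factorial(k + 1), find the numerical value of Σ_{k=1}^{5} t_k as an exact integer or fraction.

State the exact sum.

Σ = 7348308

Ratio r(k) = 3*(k + 2)*(3*k + 8)/(3*k + 5).
Gosper form: A/B · C(k+1)/C(k) with A=3*k + 6, B=1, C=k + 5/3.
Key eq: (3*k + 6)·f(k+1) = (1)·f(k) + (k + 5/3).
Bound: deg f ≤ 0.
Solve for f: f(k) = 1/3 (degree 0 ≤ 0).
Certificate R = B(k−1)f/C = 1/(3*k + 5) gives s_k = 2*3**k*factorial(k + 1).
s_(k+1) − s_k = 2*3**k*(3*k + 5)*factorial(k + 1) = t_k.
Telescoping: Σ = s_(6) − s_(1) = 7348320 − (12) = 7348308.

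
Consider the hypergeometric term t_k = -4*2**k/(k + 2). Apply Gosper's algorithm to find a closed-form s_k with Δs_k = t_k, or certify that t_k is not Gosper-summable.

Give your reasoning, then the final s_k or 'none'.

The ratio is 2*(k + 2)/(k + 3).
Gosper form: A/B · C(k+1)/C(k) with A=2*k + 4, B=k + 3, C=1.
Key eq: (2*k + 4)·f(k+1) = (k + 2)·f(k) + (1).
deg f ≤ -1 (via 1,1,0).
Negative degree bound (-1): no f exists, t_k not Gosper-summable.

none — t_k is not Gosper-summable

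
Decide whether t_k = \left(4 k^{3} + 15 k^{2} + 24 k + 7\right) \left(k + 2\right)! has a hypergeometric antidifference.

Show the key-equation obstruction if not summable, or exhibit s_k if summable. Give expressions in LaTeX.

r(k) = (4*k**4 + 39*k**3 + 147*k**2 + 248*k + 150)/(4*k**3 + 15*k**2 + 24*k + 7) after simplifying.
Gosper form: A/B · C(k+1)/C(k) with A=k + 3, B=1, C=k**3 + 15*k**2/4 + 6*k + 7/4.
Set up (k + 3)·f(k+1) − (1)·f(k) − (k**3 + 15*k**2/4 + 6*k + 7/4) = 0.
Bound: deg f ≤ 2.
Solve for f: f(k) = (4*k**2 - k - 1)/4 (degree 2 ≤ 2).
R(k) = B(k−1)·f(k)/C(k) = (4*k**2 - k - 1)/(4*k**3 + 15*k**2 + 24*k + 7); s_k = R·t_k = (4*k**2 - k - 1)*factorial(k + 2).
Δs = (4*k**3 + 15*k**2 + 24*k + 7)*factorial(k + 2), as required.

Yes. s_k = \left(4 k^{2} - k - 1\right) \left(k + 2\right)!.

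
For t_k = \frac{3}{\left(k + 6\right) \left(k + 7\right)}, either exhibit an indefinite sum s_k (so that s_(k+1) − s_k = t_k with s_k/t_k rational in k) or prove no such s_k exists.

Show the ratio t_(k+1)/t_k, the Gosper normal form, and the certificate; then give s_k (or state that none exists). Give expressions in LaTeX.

s_k = \frac{k}{2 \left(k + 6\right)}

The ratio is (k + 6)/(k + 8).
Normal form (A,B,C) = (k + 6, k + 8, 1).
Solve (k + 6)·f(k+1) − (k + 7)·f(k) = 1.
d = 1 from the (1,1,0) case.
Match coefficients ⇒ f(k) = k/6.
R(k) = B(k−1)·f(k)/C(k) = k*(k + 7)/6; s_k = R·t_k = k/(2*(k + 6)).
s_(k+1) − s_k = 3/(k**2 + 13*k + 42) = t_k.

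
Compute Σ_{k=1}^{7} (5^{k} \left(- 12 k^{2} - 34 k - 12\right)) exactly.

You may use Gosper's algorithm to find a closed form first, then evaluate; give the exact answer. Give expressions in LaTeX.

Ratio r(k) = 5*(6*k**2 + 29*k + 29)/(6*k**2 + 17*k + 6).
Normal form (A,B,C) = (5, 1, k**2 + 17*k/6 + 1).
f must satisfy (5)·f(k+1) − (1)·f(k) = k**2 + 17*k/6 + 1.
d = 2 from the (0,0,2) case.
Coefficient equations give f(k) = (k + 1)*(3*k - 2)/12.
So s_k = (B(k−1)f/C)·t_k = ((k + 1)*(3*k - 2)/(2*(6*k**2 + 17*k + 6)))·t_k = 5**k*(-3*k**2 - k + 2).
Check: Δs_k = 5**k*(-12*k**2 - 34*k - 12). ✓
Σ_(k=1)^(7) t_k = s_(8) − s_(1) = -77343750 − (-10) = -77343740.

Σ = -77343740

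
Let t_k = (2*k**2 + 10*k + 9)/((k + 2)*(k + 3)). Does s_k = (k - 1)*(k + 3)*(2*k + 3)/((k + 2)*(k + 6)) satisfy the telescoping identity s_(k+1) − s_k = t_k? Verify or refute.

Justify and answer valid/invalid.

Invalid: residual 9*(-5*k**2 - 23*k - 21)/(k**4 + 18*k**3 + 113*k**2 + 288*k + 252) ≠ 0.

s_(k+1) = k*(k + 4)*(2*k + 5)/((k + 3)*(k + 7))
s_(k+1) − s_k = (2*k**4 + 36*k**3 + 178*k**2 + 330*k + 189)/(k**4 + 18*k**3 + 113*k**2 + 288*k + 252)
(s_(k+1) − s_k) − t_k = 9*(-5*k**2 - 23*k - 21)/(k**4 + 18*k**3 + 113*k**2 + 288*k + 252)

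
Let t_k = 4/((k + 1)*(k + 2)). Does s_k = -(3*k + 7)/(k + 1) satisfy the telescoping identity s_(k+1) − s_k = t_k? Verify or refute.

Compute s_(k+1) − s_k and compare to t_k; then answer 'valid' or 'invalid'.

valid (s_(k+1) − s_k reduces to t_k)

s_(k+1) = (-3*k - 10)/(k + 2)
s_(k+1) − s_k = 4/(k**2 + 3*k + 2)
(s_(k+1) − s_k) − t_k = 0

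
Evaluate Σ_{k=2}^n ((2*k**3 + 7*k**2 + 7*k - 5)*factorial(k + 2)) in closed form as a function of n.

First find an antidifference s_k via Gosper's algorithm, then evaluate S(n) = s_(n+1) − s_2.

S(n) = 2*n**2*factorial(n + 3) + 3*n*factorial(n + 3) - 3*factorial(n + 3) - 48

r(k) = (2*k**4 + 19*k**3 + 66*k**2 + 92*k + 33)/(2*k**3 + 7*k**2 + 7*k - 5) after simplifying.
So A=k + 3 and B=1, with C=k**3 + 7*k**2/2 + 7*k/2 - 5/2.
Solve (k + 3)·f(k+1) − (1)·f(k) = k**3 + 7*k**2/2 + 7*k/2 - 5/2.
Bound: deg f ≤ 2.
Solve for f: f(k) = (2*k**2 - k - 4)/2 (degree 2 ≤ 2).
R(k) = B(k−1)·f(k)/C(k) = (2*k**2 - k - 4)/(2*k**3 + 7*k**2 + 7*k - 5); s_k = R·t_k = (2*k**2 - k - 4)*factorial(k + 2).
Δs = (2*k**3 + 7*k**2 + 7*k - 5)*factorial(k + 2), as required.
s_(n+1) = (2*n**2 + 3*n - 3)*factorial(n + 3) and s_(2) = 48, so S(n) = 2*n**2*factorial(n + 3) + 3*n*factorial(n + 3) - 3*factorial(n + 3) - 48.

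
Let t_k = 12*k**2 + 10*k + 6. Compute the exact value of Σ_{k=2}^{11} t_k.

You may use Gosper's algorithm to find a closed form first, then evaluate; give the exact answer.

Ratio r(k) = (6*k**2 + 17*k + 14)/(6*k**2 + 5*k + 3).
Gosper form: A/B · C(k+1)/C(k) with A=1, B=1, C=k**2 + 5*k/6 + 1/2.
f must satisfy (1)·f(k+1) − (1)·f(k) = k**2 + 5*k/6 + 1/2.
Degrees (0,0,2) ⇒ d ≤ 3.
A polynomial solution: f(k) = k*(4*k**2 - k + 3)/12.
Get s_k = R·t_k = k*(4*k**2 - k + 3) with R(k) = B(k−1)f(k)/C(k) = k*(4*k**2 - k + 3)/(2*(6*k**2 + 5*k + 3)).
Check: Δs_k = 12*k**2 + 10*k + 6. ✓
Sum = s_(12) − s_(2); s_(12) = 6804, s_(2) = 34 ⇒ 6770.

Σ = 6770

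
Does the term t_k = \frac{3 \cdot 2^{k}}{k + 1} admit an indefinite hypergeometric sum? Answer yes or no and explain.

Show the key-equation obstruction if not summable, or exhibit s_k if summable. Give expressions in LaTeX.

No; the degree bound rules out any f.

r(k) = 2*(k + 1)/(k + 2) after simplifying.
Normal form (A,B,C) = (2*k + 2, k + 2, 1).
f must satisfy (2*k + 2)·f(k+1) − (k + 1)·f(k) = 1.
Degrees (1,1,0) ⇒ d ≤ -1.
Negative degree bound (-1): no f exists, t_k not Gosper-summable.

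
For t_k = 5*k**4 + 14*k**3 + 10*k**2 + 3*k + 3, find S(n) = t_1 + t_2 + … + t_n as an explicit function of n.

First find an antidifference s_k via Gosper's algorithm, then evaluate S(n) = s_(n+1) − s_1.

Compute t_(k+1)/t_k: get (5*k**4 + 34*k**3 + 82*k**2 + 85*k + 35)/(5*k**4 + 14*k**3 + 10*k**2 + 3*k + 3).
Gosper form: A/B · C(k+1)/C(k) with A=1, B=1, C=k**4 + 14*k**3/5 + 2*k**2 + 3*k/5 + 3/5.
Set up (1)·f(k+1) − (1)·f(k) − (k**4 + 14*k**3/5 + 2*k**2 + 3*k/5 + 3/5) = 0.
From deg A=0, deg B=0, deg C=4: d=5.
Solve for f: f(k) = k*(k**4 + k**3 - 2*k**2 + 3)/5 (degree 5 ≤ 5).
Then R = B(k−1)f/C = k*(k**4 + k**3 - 2*k**2 + 3)/(5*k**4 + 14*k**3 + 10*k**2 + 3*k + 3), so s_k = R(k)·t_k = k*(k**4 + k**3 - 2*k**2 + 3).
s_(k+1) − s_k = 5*k**4 + 14*k**3 + 10*k**2 + 3*k + 3 = t_k.
Telescope: S(n) = s_(n+1) − s_(1) = n**5 + 6*n**4 + 12*n**3 + 10*n**2 + 6*n + 3 − (3) = n*(n**4 + 6*n**3 + 12*n**2 + 10*n + 6).

S(n) = n*(n**4 + 6*n**3 + 12*n**2 + 10*n + 6)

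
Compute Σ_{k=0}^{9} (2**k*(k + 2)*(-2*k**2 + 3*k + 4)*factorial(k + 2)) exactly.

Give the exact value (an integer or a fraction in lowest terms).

Ratio r(k) = (k + 3)**2*(6*k - 4*(k + 1)**2 + 14)/((k + 2)*(-2*k**2 + 3*k + 4)).
Factor: A=2*k + 6; B=1; C=k**3 + k**2/2 - 5*k - 4.
f must satisfy (2*k + 6)·f(k+1) − (1)·f(k) = k**3 + k**2/2 - 5*k - 4.
From deg A=1, deg B=0, deg C=3: d=2.
Solve for f: f(k) = (k**2 - 4*k + 2)/2 (degree 2 ≤ 2).
Certificate R = B(k−1)f/C = (k**2 - 4*k + 2)/((k + 2)*(2*k**2 - 3*k - 4)) gives s_k = -2**k*(k**2 - 4*k + 2)*factorial(k + 2).
Δs = 2**k*(k + 2)*(-2*k**2 + 3*k + 4)*factorial(k + 2), as required.
Evaluate s at k=10 and k=0: -30410853580800 and -4; difference -30410853580796.

Σ = -30410853580796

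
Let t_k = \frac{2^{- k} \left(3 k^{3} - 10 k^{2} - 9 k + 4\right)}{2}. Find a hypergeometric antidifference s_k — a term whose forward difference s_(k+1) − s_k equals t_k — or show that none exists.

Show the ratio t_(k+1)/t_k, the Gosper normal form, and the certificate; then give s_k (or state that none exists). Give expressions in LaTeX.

Compute t_(k+1)/t_k: get (3*k**3 - k**2 - 20*k - 12)/(2*(3*k**3 - 10*k**2 - 9*k + 4)).
Gosper form: A/B · C(k+1)/C(k) with A=1/2, B=1, C=k**3 - 10*k**2/3 - 3*k + 4/3.
Solve (1/2)·f(k+1) − (1)·f(k) = k**3 - 10*k**2/3 - 3*k + 4/3.
From deg A=0, deg B=0, deg C=3: d=3.
Match coefficients ⇒ f(k) = -2*(3*k**3 - k**2 - 2*k + 4)/3.
Then R = B(k−1)f/C = -2*(3*k**3 - k**2 - 2*k + 4)/((k - 4)*(k + 1)*(3*k - 1)), so s_k = R(k)·t_k = (-3*k**3 + k**2 + 2*k - 4)/2**k.
Verify: (3*k**3 - 10*k**2 - 9*k + 4)/(2*2**k) matches t_k.

s_k = 2^{- k} \left(- 3 k^{3} + k^{2} + 2 k - 4\right)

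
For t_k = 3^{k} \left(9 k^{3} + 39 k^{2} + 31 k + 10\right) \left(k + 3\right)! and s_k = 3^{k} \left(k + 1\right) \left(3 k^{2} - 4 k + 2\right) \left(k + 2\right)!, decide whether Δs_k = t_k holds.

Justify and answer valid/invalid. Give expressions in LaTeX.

Invalid: residual - 2 \cdot 3^{k} \left(9 k^{3} + 30 k^{2} + 25 k + 7\right) \left(k + 2\right)! ≠ 0.

s_(k+1) = 3**(k + 1)*(k + 2)*(3*k**2 + 2*k + 1)*factorial(k + 3)
s_(k+1) − s_k = 3**k*(9*k**4 + 48*k**3 + 88*k**2 + 53*k + 16)*factorial(k + 2)
(s_(k+1) − s_k) − t_k = -2*3**k*(9*k**3 + 30*k**2 + 25*k + 7)*factorial(k + 2)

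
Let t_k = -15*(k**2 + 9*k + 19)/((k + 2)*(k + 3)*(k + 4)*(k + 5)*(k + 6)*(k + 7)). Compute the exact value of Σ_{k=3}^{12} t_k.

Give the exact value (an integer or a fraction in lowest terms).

Σ = -302/20349

Ratio r(k) = (k + 2)*(9*k + (k + 1)**2 + 28)/((k + 8)*(k**2 + 9*k + 19)).
So A=k + 2 and B=k + 8, with C=k**2 + 9*k + 19.
f must satisfy (k + 2)·f(k+1) − (k + 7)·f(k) = k**2 + 9*k + 19.
deg f ≤ 5 (via 1,1,2).
Coefficient equations give f(k) = k*(k + 3)*(k + 5)*(k**2 + 12*k + 44)/144.
Get s_k = R·t_k = 5*k*(-k**2 - 12*k - 44)/(48*(k**3 + 12*k**2 + 44*k + 48)) with R(k) = B(k−1)f(k)/C(k) = k*(k + 3)*(k + 5)*(k + 7)*(k**2 + 12*k + 44)/(144*(k**2 + 9*k + 19)).
Δs = 15*(-k**2 - 9*k - 19)/(k**6 + 27*k**5 + 295*k**4 + 1665*k**3 + 5104*k**2 + 8028*k + 5040), as required.
Evaluate s at k=13 and k=3: -533/5168 and -89/1008; difference -302/20349.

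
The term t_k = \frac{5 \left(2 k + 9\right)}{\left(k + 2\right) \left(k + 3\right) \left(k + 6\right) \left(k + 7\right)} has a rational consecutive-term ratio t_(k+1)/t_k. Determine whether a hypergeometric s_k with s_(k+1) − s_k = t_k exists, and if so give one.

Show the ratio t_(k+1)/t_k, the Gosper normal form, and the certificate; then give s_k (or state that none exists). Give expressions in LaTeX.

s_k = \frac{5 k \left(k + 8\right)}{12 \left(k^{2} + 8 k + 12\right)}

Ratio r(k) = (k + 2)*(k + 6)*(2*k + 11)/((k + 4)*(k + 8)*(2*k + 9)).
A = k + 2, B = k + 8, C = k**3 + 27*k**2/2 + 121*k/2 + 90.
Set up (k + 2)·f(k+1) − (k + 7)·f(k) − (k**3 + 27*k**2/2 + 121*k/2 + 90) = 0.
From deg A=1, deg B=1, deg C=3: d=5.
Coefficient equations give f(k) = k*(k + 3)*(k + 4)*(k + 5)*(k + 8)/24.
So s_k = (B(k−1)f/C)·t_k = (k*(k + 3)*(k + 7)*(k + 8)/(12*(2*k + 9)))·t_k = 5*k*(k + 8)/(12*(k**2 + 8*k + 12)).
s_(k+1) − s_k = 5*(2*k + 9)/(k**4 + 18*k**3 + 113*k**2 + 288*k + 252) = t_k.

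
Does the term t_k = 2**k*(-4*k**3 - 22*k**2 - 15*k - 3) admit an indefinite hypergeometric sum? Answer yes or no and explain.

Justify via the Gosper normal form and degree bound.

Yes. s_k = 2**k*(-4*k**3 + 2*k**2 + k - 1).

Ratio r(k) = 2*(4*k**3 + 34*k**2 + 71*k + 44)/(4*k**3 + 22*k**2 + 15*k + 3).
Normal form (A,B,C) = (2, 1, k**3 + 11*k**2/2 + 15*k/4 + 3/4).
Set up (2)·f(k+1) − (1)·f(k) − (k**3 + 11*k**2/2 + 15*k/4 + 3/4) = 0.
Degrees (0,0,3) ⇒ d ≤ 3.
Match coefficients ⇒ f(k) = (4*k**3 - 2*k**2 - k + 1)/4.
So s_k = (B(k−1)f/C)·t_k = ((4*k**3 - 2*k**2 - k + 1)/(4*k**3 + 22*k**2 + 15*k + 3))·t_k = 2**k*(-4*k**3 + 2*k**2 + k - 1).
s_(k+1) − s_k = 2**k*(-4*k**3 - 22*k**2 - 15*k - 3) = t_k.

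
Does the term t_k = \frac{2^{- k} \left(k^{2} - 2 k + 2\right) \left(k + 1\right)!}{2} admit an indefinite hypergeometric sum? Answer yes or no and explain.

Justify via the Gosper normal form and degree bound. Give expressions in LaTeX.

The ratio is (k**3 + 2*k**2 + k + 2)/(2*(k**2 - 2*k + 2)).
Gosper form: A/B · C(k+1)/C(k) with A=k/2 + 1, B=1, C=k**2 - 2*k + 2.
Solve (k/2 + 1)·f(k+1) − (1)·f(k) = k**2 - 2*k + 2.
d = 1 from the (1,0,2) case.
Solving with deg f ≤ 1: f(k) = 2*(k - 3).
So s_k = (B(k−1)f/C)·t_k = (2*(k - 3)/(k**2 - 2*k + 2))·t_k = (k - 3)*factorial(k + 1)/2**k.
Verify: (k**2 - 2*k + 2)*factorial(k + 1)/(2*2**k) matches t_k.

Yes. s_k = 2^{- k} \left(k - 3\right) \left(k + 1\right)!.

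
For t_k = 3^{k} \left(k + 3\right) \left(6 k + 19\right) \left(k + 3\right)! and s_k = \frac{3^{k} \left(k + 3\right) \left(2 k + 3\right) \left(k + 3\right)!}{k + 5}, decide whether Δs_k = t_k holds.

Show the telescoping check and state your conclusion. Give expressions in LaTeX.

Invalid: residual - \frac{2 \cdot 3^{k} \left(6 k^{3} + 67 k^{2} + 240 k + 282\right) \left(k + 3\right)!}{\left(k + 5\right) \left(k + 6\right)} ≠ 0.

s_(k+1) = 3**(k + 1)*(k + 4)*(2*k + 5)*factorial(k + 4)/(k + 6)
s_(k+1) − s_k = 3**k*(6*k**4 + 91*k**3 + 510*k**2 + 1257*k + 1146)*factorial(k + 3)/((k + 5)*(k + 6))
(s_(k+1) − s_k) − t_k = -2*3**k*(6*k**3 + 67*k**2 + 240*k + 282)*factorial(k + 3)/((k + 5)*(k + 6))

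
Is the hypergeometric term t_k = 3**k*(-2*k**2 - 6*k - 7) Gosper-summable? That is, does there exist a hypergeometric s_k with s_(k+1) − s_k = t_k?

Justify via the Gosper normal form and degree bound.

r(k) = 3*(2*k**2 + 10*k + 15)/(2*k**2 + 6*k + 7) after simplifying.
Gosper form: A/B · C(k+1)/C(k) with A=3, B=1, C=k**2 + 3*k + 7/2.
Key eq: (3)·f(k+1) = (1)·f(k) + (k**2 + 3*k + 7/2).
Bound: deg f ≤ 2.
Coefficient equations give f(k) = (k**2 + 2)/2.
So s_k = (B(k−1)f/C)·t_k = ((k**2 + 2)/(2*k**2 + 6*k + 7))·t_k = 3**k*(-k**2 - 2).
Verify: 3**k*(k**2 - 3*(k + 1)**2 - 4) matches t_k.

Yes. s_k = 3**k*(-k**2 - 2).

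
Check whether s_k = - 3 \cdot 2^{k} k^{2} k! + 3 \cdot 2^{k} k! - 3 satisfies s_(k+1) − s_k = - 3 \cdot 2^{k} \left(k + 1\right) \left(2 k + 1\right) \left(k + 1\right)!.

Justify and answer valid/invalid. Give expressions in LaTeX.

s_(k+1) = -6*2**k*k**3*factorial(k) - 18*2**k*k**2*factorial(k) - 12*2**k*k*factorial(k) - 3
s_(k+1) − s_k = -3*2**k*(k + 1)*(2*k + 1)*factorial(k + 1)
(s_(k+1) − s_k) − t_k = 0

Valid — Δs_k = t_k.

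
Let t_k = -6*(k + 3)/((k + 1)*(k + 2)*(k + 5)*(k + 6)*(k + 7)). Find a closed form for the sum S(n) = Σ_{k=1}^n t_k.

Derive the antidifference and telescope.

S(n) = n*(-n**2 - 15*n - 68)/(42*(n**3 + 15*n**2 + 68*n + 84))

Step 1: r(k) = (k + 1)*(k + 4)*(k + 5)/((k + 3)**2*(k + 8)).
So A=k + 1 and B=k + 8, with C=k**3 + 10*k**2 + 33*k + 36.
Set up (k + 1)·f(k+1) − (k + 7)·f(k) − (k**3 + 10*k**2 + 33*k + 36) = 0.
Degrees (1,1,3) ⇒ d ≤ 6.
A polynomial solution: f(k) = k*(k + 2)*(k + 3)*(k + 4)*(k**2 + 12*k + 41)/90.
Get s_k = R·t_k = k*(-k**2 - 12*k - 41)/(15*(k**3 + 12*k**2 + 41*k + 30)) with R(k) = B(k−1)f(k)/C(k) = k*(k + 2)*(k + 7)*(k**2 + 12*k + 41)/(90*(k + 3)).
Verify: 6*(-k - 3)/(k**5 + 21*k**4 + 163*k**3 + 567*k**2 + 844*k + 420) matches t_k.
s_(n+1) = (-n**3 - 15*n**2 - 68*n - 54)/(15*(n**3 + 15*n**2 + 68*n + 84)) and s_(1) = -3/70, so S(n) = n*(-n**2 - 15*n - 68)/(42*(n**3 + 15*n**2 + 68*n + 84)).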